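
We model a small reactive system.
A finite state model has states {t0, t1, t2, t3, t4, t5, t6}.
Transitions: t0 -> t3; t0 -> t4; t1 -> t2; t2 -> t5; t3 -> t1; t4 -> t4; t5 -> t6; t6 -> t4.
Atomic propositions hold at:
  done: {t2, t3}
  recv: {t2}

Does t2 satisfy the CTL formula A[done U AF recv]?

Yes

AF recv: least fixpoint, start Z0 = {t2}, add states with every successor in Z. Z1 = {t1, t2}; Z2 = {t1, t2, t3}; fixed.
Sat(AF recv) = {t1, t2, t3}
A[done U AF recv]: least fixpoint, start Z0 = Sat(AF recv) = {t1, t2, t3}, add states in Sat(done) with every successor in Z. Already a fixed point.
Sat(A[done U AF recv]) = {t1, t2, t3}
t2 ∈ Sat(A[done U AF recv]) = {t1, t2, t3}, so the formula holds at t2.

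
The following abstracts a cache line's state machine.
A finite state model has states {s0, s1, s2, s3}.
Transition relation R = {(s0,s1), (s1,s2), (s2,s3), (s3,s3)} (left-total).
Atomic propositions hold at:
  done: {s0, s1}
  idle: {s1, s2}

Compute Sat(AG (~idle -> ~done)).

{s1, s2, s3}

Sat(~idle) = {s0, s3}
Sat(~done) = {s2, s3}
Sat(~idle -> ~done) = {s1, s2, s3}
AG (~idle -> ~done): greatest fixpoint, start Z0 = {s1, s2, s3}, keep only states in Sat with every successor in Z. Already a fixed point.
Sat(AG (~idle -> ~done)) = {s1, s2, s3}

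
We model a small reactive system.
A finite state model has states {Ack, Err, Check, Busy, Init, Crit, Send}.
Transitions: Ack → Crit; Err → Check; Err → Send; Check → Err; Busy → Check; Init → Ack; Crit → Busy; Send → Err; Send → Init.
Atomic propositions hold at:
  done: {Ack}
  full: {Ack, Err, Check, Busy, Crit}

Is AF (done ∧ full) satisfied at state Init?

Yes

Sat(done ∧ full) = {Ack}
AF (done ∧ full): least fixpoint, start Z0 = {Ack}, add states with every successor in Z. Z1 = {Ack, Init}; fixed.
Sat(AF (done ∧ full)) = {Ack, Init}
Init ∈ Sat(AF (done ∧ full)) = {Ack, Init}, so the formula holds at Init.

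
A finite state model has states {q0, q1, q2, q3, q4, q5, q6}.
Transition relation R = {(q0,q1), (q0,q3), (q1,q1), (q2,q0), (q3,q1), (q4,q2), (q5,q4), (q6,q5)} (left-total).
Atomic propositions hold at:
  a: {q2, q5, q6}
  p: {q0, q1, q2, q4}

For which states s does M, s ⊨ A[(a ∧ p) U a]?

Sat(a ∧ p) = {q2}
A[(a ∧ p) U a]: least fixpoint, start Z0 = Sat(a) = {q2, q5, q6}, add states in Sat(a ∧ p) with every successor in Z. Already a fixed point.
Sat(A[(a ∧ p) U a]) = {q2, q5, q6}

{q2, q5, q6}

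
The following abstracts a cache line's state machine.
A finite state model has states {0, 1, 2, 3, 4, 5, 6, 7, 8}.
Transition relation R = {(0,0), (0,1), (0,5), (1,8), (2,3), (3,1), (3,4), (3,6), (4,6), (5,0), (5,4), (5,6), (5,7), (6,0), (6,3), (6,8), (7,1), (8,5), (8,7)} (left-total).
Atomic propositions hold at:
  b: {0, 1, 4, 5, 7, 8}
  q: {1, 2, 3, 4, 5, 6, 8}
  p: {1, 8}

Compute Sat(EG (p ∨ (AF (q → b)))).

{0, 1, 5, 7, 8}

Sat(q → b) = {0, 1, 4, 5, 7, 8}
AF (q → b): least fixpoint, start Z0 = {0, 1, 4, 5, 7, 8}, add states with every successor in Z. Already a fixed point.
Sat(AF (q → b)) = {0, 1, 4, 5, 7, 8}
Sat(p ∨ (AF (q → b))) = {0, 1, 4, 5, 7, 8}
EG (p ∨ (AF (q → b))): greatest fixpoint, start Z0 = {0, 1, 4, 5, 7, 8}, keep only states in Sat with some successor in Z. Z1 = {0, 1, 5, 7, 8}; fixed.
Sat(EG (p ∨ (AF (q → b)))) = {0, 1, 5, 7, 8}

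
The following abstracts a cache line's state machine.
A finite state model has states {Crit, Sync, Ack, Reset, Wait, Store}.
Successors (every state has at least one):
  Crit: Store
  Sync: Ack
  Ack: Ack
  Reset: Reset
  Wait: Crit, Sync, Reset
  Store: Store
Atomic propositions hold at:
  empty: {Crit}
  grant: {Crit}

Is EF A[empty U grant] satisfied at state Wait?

A[empty U grant]: least fixpoint, start Z0 = Sat(grant) = {Crit}, add states in Sat(empty) with every successor in Z. Already a fixed point.
Sat(A[empty U grant]) = {Crit}
EF A[empty U grant]: least fixpoint, start Z0 = {Crit}, add states with some successor in Z. Z1 = {Crit, Wait}; fixed.
Sat(EF A[empty U grant]) = {Crit, Wait}
Wait ∈ Sat(EF A[empty U grant]) = {Crit, Wait}, so the formula holds at Wait.

Yes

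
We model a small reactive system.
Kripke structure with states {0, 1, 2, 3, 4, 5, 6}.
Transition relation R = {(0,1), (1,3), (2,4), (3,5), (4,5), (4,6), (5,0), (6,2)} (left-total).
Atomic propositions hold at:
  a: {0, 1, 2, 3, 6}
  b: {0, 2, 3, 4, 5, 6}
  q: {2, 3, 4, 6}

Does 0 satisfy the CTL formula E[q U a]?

Yes

E[q U a]: least fixpoint, start Z0 = Sat(a) = {0, 1, 2, 3, 6}, add states in Sat(q) with some successor in Z. Z1 = {0, 1, 2, 3, 4, 6}; fixed.
Sat(E[q U a]) = {0, 1, 2, 3, 4, 6}
0 ∈ Sat(E[q U a]) = {0, 1, 2, 3, 4, 6}, so the formula holds at 0.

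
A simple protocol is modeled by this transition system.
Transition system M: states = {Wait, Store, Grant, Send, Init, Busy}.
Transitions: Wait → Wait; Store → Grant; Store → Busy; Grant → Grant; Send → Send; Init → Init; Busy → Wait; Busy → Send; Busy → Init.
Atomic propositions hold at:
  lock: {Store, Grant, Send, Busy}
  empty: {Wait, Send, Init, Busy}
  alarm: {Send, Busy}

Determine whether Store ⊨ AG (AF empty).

No

AF empty: least fixpoint, start Z0 = {Wait, Send, Init, Busy}, add states with every successor in Z. Already a fixed point.
Sat(AF empty) = {Wait, Send, Init, Busy}
AG (AF empty): greatest fixpoint, start Z0 = {Wait, Send, Init, Busy}, keep only states in Sat with every successor in Z. Already a fixed point.
Sat(AG (AF empty)) = {Wait, Send, Init, Busy}
Store ∉ Sat(AG (AF empty)) = {Wait, Send, Init, Busy}, so the formula does not hold at Store.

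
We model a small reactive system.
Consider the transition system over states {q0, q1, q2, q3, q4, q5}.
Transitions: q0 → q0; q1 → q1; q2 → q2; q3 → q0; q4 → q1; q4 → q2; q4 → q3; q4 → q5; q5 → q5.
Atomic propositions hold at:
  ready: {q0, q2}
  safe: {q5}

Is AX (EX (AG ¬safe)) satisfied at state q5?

Sat(¬safe) = {q0, q1, q2, q3, q4}
AG ¬safe: greatest fixpoint, start Z0 = {q0, q1, q2, q3, q4}, keep only states in Sat with every successor in Z. Z1 = {q0, q1, q2, q3}; fixed.
Sat(AG ¬safe) = {q0, q1, q2, q3}
Sat(EX (AG ¬safe)) = {s : some successor in {q0, q1, q2, q3}} = {q0, q1, q2, q3, q4}
Sat(AX (EX (AG ¬safe))) = {s : every successor in {q0, q1, q2, q3, q4}} = {q0, q1, q2, q3}
q5 ∉ Sat(AX (EX (AG ¬safe))) = {q0, q1, q2, q3}, so the formula does not hold at q5.

No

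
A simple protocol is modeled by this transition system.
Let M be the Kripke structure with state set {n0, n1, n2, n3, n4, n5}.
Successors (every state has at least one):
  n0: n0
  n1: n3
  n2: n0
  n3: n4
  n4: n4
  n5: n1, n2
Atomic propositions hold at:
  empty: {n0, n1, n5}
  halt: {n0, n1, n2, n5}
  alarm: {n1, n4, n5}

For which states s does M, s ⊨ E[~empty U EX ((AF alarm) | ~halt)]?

{n1, n3, n4, n5}

Sat(~empty) = {n2, n3, n4}
AF alarm: least fixpoint, start Z0 = {n1, n4, n5}, add states with every successor in Z. Z1 = {n1, n3, n4, n5}; fixed.
Sat(AF alarm) = {n1, n3, n4, n5}
Sat(~halt) = {n3, n4}
Sat((AF alarm) | ~halt) = {n1, n3, n4, n5}
Sat(EX ((AF alarm) | ~halt)) = {s : some successor in {n1, n3, n4, n5}} = {n1, n3, n4, n5}
E[~empty U EX ((AF alarm) | ~halt)]: least fixpoint, start Z0 = Sat(EX ((AF alarm) | ~halt)) = {n1, n3, n4, n5}, add states in Sat(~empty) with some successor in Z. Already a fixed point.
Sat(E[~empty U EX ((AF alarm) | ~halt)]) = {n1, n3, n4, n5}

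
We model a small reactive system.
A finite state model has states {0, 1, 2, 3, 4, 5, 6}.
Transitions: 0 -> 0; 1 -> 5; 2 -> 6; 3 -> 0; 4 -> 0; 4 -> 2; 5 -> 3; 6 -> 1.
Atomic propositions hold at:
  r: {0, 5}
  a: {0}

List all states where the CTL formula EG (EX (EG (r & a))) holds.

Sat(r & a) = {0}
EG (r & a): greatest fixpoint, start Z0 = {0}, keep only states in Sat with some successor in Z. Already a fixed point.
Sat(EG (r & a)) = {0}
Sat(EX (EG (r & a))) = {s : some successor in {0}} = {0, 3, 4}
EG (EX (EG (r & a))): greatest fixpoint, start Z0 = {0, 3, 4}, keep only states in Sat with some successor in Z. Already a fixed point.
Sat(EG (EX (EG (r & a)))) = {0, 3, 4}

{0, 3, 4}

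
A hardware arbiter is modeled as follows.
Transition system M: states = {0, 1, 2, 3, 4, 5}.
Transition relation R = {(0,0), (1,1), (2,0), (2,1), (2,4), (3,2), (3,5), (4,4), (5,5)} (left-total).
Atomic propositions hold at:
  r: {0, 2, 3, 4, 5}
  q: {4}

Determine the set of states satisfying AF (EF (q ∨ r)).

{0, 2, 3, 4, 5}

Sat(q ∨ r) = {0, 2, 3, 4, 5}
EF (q ∨ r): least fixpoint, start Z0 = {0, 2, 3, 4, 5}, add states with some successor in Z. Already a fixed point.
Sat(EF (q ∨ r)) = {0, 2, 3, 4, 5}
AF (EF (q ∨ r)): least fixpoint, start Z0 = {0, 2, 3, 4, 5}, add states with every successor in Z. Already a fixed point.
Sat(AF (EF (q ∨ r))) = {0, 2, 3, 4, 5}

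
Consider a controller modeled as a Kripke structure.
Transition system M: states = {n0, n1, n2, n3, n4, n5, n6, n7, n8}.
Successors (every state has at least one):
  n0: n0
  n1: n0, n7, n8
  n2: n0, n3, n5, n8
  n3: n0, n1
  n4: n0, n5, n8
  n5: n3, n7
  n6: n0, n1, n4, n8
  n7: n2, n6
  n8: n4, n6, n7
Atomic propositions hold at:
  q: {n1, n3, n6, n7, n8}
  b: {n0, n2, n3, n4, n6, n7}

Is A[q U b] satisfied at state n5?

A[q U b]: least fixpoint, start Z0 = Sat(b) = {n0, n2, n3, n4, n6, n7}, add states in Sat(q) with every successor in Z. Z1 = {n0, n2, n3, n4, n6, n7, n8}; Z2 = {n0, n1, n2, n3, n4, n6, n7, n8}; fixed.
Sat(A[q U b]) = {n0, n1, n2, n3, n4, n6, n7, n8}
n5 ∉ Sat(A[q U b]) = {n0, n1, n2, n3, n4, n6, n7, n8}, so the formula does not hold at n5.

No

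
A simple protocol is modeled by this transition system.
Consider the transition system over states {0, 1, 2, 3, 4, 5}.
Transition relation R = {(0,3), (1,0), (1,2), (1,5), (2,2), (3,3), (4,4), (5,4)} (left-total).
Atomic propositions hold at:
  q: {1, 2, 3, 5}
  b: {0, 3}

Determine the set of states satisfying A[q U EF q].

EF q: least fixpoint, start Z0 = {1, 2, 3, 5}, add states with some successor in Z. Z1 = {0, 1, 2, 3, 5}; fixed.
Sat(EF q) = {0, 1, 2, 3, 5}
A[q U EF q]: least fixpoint, start Z0 = Sat(EF q) = {0, 1, 2, 3, 5}, add states in Sat(q) with every successor in Z. Already a fixed point.
Sat(A[q U EF q]) = {0, 1, 2, 3, 5}

{0, 1, 2, 3, 5}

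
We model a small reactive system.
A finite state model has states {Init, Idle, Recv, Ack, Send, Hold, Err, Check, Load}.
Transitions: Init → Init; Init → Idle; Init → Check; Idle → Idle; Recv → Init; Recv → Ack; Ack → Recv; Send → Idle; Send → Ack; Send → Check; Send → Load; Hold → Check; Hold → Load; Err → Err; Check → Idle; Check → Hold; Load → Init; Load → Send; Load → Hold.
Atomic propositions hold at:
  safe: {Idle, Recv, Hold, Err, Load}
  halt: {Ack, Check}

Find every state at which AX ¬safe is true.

{Recv}

Sat(¬safe) = {Init, Ack, Send, Check}
Sat(AX ¬safe) = {s : every successor in {Init, Ack, Send, Check}} = {Recv}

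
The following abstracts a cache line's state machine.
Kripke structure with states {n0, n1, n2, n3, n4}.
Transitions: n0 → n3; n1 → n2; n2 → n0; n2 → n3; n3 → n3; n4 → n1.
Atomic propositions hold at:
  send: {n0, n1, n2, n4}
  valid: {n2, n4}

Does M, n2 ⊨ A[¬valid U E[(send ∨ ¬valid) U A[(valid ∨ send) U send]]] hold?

Sat(¬valid) = {n0, n1, n3}
Sat(send ∨ ¬valid) = {n0, n1, n2, n3, n4}
Sat(valid ∨ send) = {n0, n1, n2, n4}
A[(valid ∨ send) U send]: least fixpoint, start Z0 = Sat(send) = {n0, n1, n2, n4}, add states in Sat(valid ∨ send) with every successor in Z. Already a fixed point.
Sat(A[(valid ∨ send) U send]) = {n0, n1, n2, n4}
E[(send ∨ ¬valid) U A[(valid ∨ send) U send]]: least fixpoint, start Z0 = Sat(A[(valid ∨ send) U send]) = {n0, n1, n2, n4}, add states in Sat(send ∨ ¬valid) with some successor in Z. Already a fixed point.
Sat(E[(send ∨ ¬valid) U A[(valid ∨ send) U send]]) = {n0, n1, n2, n4}
A[¬valid U E[(send ∨ ¬valid) U A[(valid ∨ send) U send]]]: least fixpoint, start Z0 = Sat(E[(send ∨ ¬valid) U A[(valid ∨ send) U send]]) = {n0, n1, n2, n4}, add states in Sat(¬valid) with every successor in Z. Already a fixed point.
Sat(A[¬valid U E[(send ∨ ¬valid) U A[(valid ∨ send) U send]]]) = {n0, n1, n2, n4}
n2 ∈ Sat(A[¬valid U E[(send ∨ ¬valid) U A[(valid ∨ send) U send]]]) = {n0, n1, n2, n4}, so the formula holds at n2.

Yes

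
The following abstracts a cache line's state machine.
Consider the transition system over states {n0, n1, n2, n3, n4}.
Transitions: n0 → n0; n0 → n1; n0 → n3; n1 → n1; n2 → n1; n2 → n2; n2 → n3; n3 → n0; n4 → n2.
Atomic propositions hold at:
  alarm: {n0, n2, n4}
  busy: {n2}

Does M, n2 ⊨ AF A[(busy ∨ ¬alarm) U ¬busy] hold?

No

Sat(¬alarm) = {n1, n3}
Sat(busy ∨ ¬alarm) = {n1, n2, n3}
Sat(¬busy) = {n0, n1, n3, n4}
A[(busy ∨ ¬alarm) U ¬busy]: least fixpoint, start Z0 = Sat(¬busy) = {n0, n1, n3, n4}, add states in Sat(busy ∨ ¬alarm) with every successor in Z. Already a fixed point.
Sat(A[(busy ∨ ¬alarm) U ¬busy]) = {n0, n1, n3, n4}
AF A[(busy ∨ ¬alarm) U ¬busy]: least fixpoint, start Z0 = {n0, n1, n3, n4}, add states with every successor in Z. Already a fixed point.
Sat(AF A[(busy ∨ ¬alarm) U ¬busy]) = {n0, n1, n3, n4}
n2 ∉ Sat(AF A[(busy ∨ ¬alarm) U ¬busy]) = {n0, n1, n3, n4}, so the formula does not hold at n2.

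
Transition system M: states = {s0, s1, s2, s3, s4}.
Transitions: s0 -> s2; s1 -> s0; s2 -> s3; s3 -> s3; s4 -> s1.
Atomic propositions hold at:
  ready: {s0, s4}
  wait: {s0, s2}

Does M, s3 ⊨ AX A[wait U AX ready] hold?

Sat(AX ready) = {s : every successor in {s0, s4}} = {s1}
A[wait U AX ready]: least fixpoint, start Z0 = Sat(AX ready) = {s1}, add states in Sat(wait) with every successor in Z. Already a fixed point.
Sat(A[wait U AX ready]) = {s1}
Sat(AX A[wait U AX ready]) = {s : every successor in {s1}} = {s4}
s3 ∉ Sat(AX A[wait U AX ready]) = {s4}, so the formula does not hold at s3.

No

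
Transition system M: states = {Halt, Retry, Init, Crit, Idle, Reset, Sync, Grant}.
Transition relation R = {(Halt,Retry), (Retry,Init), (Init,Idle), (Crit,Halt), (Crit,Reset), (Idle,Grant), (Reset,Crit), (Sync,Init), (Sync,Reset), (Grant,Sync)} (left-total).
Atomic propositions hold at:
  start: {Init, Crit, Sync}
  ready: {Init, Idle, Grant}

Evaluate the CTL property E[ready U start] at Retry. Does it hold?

No

E[ready U start]: least fixpoint, start Z0 = Sat(start) = {Init, Crit, Sync}, add states in Sat(ready) with some successor in Z. Z1 = {Init, Crit, Sync, Grant}; Z2 = {Init, Crit, Idle, Sync, Grant}; fixed.
Sat(E[ready U start]) = {Init, Crit, Idle, Sync, Grant}
Retry ∉ Sat(E[ready U start]) = {Init, Crit, Idle, Sync, Grant}, so the formula does not hold at Retry.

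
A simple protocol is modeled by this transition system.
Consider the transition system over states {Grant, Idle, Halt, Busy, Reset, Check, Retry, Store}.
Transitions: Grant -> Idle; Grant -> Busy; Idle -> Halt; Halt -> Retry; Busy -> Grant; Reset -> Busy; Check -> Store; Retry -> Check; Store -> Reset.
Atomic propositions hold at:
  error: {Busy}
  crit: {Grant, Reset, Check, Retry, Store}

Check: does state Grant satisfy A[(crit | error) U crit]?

Yes

Sat(crit | error) = {Grant, Busy, Reset, Check, Retry, Store}
A[(crit | error) U crit]: least fixpoint, start Z0 = Sat(crit) = {Grant, Reset, Check, Retry, Store}, add states in Sat(crit | error) with every successor in Z. Z1 = {Grant, Busy, Reset, Check, Retry, Store}; fixed.
Sat(A[(crit | error) U crit]) = {Grant, Busy, Reset, Check, Retry, Store}
Grant ∈ Sat(A[(crit | error) U crit]) = {Grant, Busy, Reset, Check, Retry, Store}, so the formula holds at Grant.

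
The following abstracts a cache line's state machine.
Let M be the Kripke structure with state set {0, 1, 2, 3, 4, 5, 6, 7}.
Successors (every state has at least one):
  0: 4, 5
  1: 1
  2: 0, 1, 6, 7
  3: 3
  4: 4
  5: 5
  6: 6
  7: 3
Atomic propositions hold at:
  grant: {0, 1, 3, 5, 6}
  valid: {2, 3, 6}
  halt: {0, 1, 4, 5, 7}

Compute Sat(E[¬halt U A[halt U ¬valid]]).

{0, 1, 2, 4, 5, 7}

Sat(¬halt) = {2, 3, 6}
Sat(¬valid) = {0, 1, 4, 5, 7}
A[halt U ¬valid]: least fixpoint, start Z0 = Sat(¬valid) = {0, 1, 4, 5, 7}, add states in Sat(halt) with every successor in Z. Already a fixed point.
Sat(A[halt U ¬valid]) = {0, 1, 4, 5, 7}
E[¬halt U A[halt U ¬valid]]: least fixpoint, start Z0 = Sat(A[halt U ¬valid]) = {0, 1, 4, 5, 7}, add states in Sat(¬halt) with some successor in Z. Z1 = {0, 1, 2, 4, 5, 7}; fixed.
Sat(E[¬halt U A[halt U ¬valid]]) = {0, 1, 2, 4, 5, 7}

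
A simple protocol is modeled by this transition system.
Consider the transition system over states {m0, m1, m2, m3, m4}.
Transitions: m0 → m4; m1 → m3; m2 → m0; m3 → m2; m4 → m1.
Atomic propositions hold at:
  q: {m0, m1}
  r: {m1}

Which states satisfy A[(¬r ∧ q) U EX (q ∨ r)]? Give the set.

{m0, m2, m4}

Sat(¬r) = {m0, m2, m3, m4}
Sat(¬r ∧ q) = {m0}
Sat(q ∨ r) = {m0, m1}
Sat(EX (q ∨ r)) = {s : some successor in {m0, m1}} = {m2, m4}
A[(¬r ∧ q) U EX (q ∨ r)]: least fixpoint, start Z0 = Sat(EX (q ∨ r)) = {m2, m4}, add states in Sat(¬r ∧ q) with every successor in Z. Z1 = {m0, m2, m4}; fixed.
Sat(A[(¬r ∧ q) U EX (q ∨ r)]) = {m0, m2, m4}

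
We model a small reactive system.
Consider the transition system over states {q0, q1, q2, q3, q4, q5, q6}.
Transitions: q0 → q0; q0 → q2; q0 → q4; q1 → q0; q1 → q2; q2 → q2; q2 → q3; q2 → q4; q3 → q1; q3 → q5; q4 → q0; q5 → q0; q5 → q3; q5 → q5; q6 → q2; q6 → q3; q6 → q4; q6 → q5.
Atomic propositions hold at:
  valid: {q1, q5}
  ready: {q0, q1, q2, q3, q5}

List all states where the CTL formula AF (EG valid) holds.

{q5}

EG valid: greatest fixpoint, start Z0 = {q1, q5}, keep only states in Sat with some successor in Z. Z1 = {q5}; fixed.
Sat(EG valid) = {q5}
AF (EG valid): least fixpoint, start Z0 = {q5}, add states with every successor in Z. Already a fixed point.
Sat(AF (EG valid)) = {q5}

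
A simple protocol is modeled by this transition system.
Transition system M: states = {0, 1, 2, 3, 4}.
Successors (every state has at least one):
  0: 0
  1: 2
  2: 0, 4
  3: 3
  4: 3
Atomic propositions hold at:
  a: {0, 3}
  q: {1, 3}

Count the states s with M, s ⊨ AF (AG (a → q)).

Sat(a → q) = {1, 2, 3, 4}
AG (a → q): greatest fixpoint, start Z0 = {1, 2, 3, 4}, keep only states in Sat with every successor in Z. Z1 = {1, 3, 4}; Z2 = {3, 4}; fixed.
Sat(AG (a → q)) = {3, 4}
AF (AG (a → q)): least fixpoint, start Z0 = {3, 4}, add states with every successor in Z. Already a fixed point.
Sat(AF (AG (a → q))) = {3, 4}
|Sat(AF (AG (a → q)))| = |{3, 4}| = 2.

2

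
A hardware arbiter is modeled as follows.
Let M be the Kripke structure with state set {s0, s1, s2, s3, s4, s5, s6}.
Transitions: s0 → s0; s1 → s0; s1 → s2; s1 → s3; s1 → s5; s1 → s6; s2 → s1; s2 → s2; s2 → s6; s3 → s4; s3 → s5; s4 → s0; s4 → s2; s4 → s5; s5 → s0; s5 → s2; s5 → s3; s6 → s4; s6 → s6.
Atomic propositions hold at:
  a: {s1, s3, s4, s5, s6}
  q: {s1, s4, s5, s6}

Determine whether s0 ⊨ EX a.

Sat(EX a) = {s : some successor in {s1, s3, s4, s5, s6}} = {s1, s2, s3, s4, s5, s6}
s0 ∉ Sat(EX a) = {s1, s2, s3, s4, s5, s6}, so the formula does not hold at s0.

No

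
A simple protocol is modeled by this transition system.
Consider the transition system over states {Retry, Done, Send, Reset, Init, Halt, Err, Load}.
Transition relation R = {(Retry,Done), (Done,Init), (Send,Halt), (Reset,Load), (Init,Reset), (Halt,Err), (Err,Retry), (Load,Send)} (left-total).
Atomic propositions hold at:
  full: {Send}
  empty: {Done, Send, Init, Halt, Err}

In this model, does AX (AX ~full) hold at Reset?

Sat(~full) = {Retry, Done, Reset, Init, Halt, Err, Load}
Sat(AX ~full) = {s : every successor in {Retry, Done, Reset, Init, Halt, Err, Load}} = {Retry, Done, Send, Reset, Init, Halt, Err}
Sat(AX (AX ~full)) = {s : every successor in {Retry, Done, Send, Reset, Init, Halt, Err}} = {Retry, Done, Send, Init, Halt, Err, Load}
Reset ∉ Sat(AX (AX ~full)) = {Retry, Done, Send, Init, Halt, Err, Load}, so the formula does not hold at Reset.

No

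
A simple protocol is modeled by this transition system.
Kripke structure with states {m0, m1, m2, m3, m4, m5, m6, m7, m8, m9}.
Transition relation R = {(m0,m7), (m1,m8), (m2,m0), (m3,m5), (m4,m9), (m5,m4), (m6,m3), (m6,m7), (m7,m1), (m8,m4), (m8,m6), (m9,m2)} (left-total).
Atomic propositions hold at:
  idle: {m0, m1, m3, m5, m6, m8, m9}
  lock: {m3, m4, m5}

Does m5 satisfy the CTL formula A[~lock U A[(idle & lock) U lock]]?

Yes

Sat(~lock) = {m0, m1, m2, m6, m7, m8, m9}
Sat(idle & lock) = {m3, m5}
A[(idle & lock) U lock]: least fixpoint, start Z0 = Sat(lock) = {m3, m4, m5}, add states in Sat(idle & lock) with every successor in Z. Already a fixed point.
Sat(A[(idle & lock) U lock]) = {m3, m4, m5}
A[~lock U A[(idle & lock) U lock]]: least fixpoint, start Z0 = Sat(A[(idle & lock) U lock]) = {m3, m4, m5}, add states in Sat(~lock) with every successor in Z. Already a fixed point.
Sat(A[~lock U A[(idle & lock) U lock]]) = {m3, m4, m5}
m5 ∈ Sat(A[~lock U A[(idle & lock) U lock]]) = {m3, m4, m5}, so the formula holds at m5.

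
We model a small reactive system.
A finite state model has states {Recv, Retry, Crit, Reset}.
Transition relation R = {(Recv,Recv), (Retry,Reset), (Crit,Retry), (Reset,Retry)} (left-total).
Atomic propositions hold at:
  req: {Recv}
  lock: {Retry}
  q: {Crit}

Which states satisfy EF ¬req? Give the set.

Sat(¬req) = {Retry, Crit, Reset}
EF ¬req: least fixpoint, start Z0 = {Retry, Crit, Reset}, add states with some successor in Z. Already a fixed point.
Sat(EF ¬req) = {Retry, Crit, Reset}

{Retry, Crit, Reset}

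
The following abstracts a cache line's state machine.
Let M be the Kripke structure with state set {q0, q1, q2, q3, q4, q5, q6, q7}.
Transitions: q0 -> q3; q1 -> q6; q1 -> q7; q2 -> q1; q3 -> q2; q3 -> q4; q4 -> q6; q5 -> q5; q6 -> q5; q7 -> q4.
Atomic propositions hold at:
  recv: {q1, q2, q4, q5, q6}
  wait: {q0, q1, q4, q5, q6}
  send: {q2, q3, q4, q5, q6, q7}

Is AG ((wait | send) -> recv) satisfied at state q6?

Yes

Sat(wait | send) = {q0, q1, q2, q3, q4, q5, q6, q7}
Sat((wait | send) -> recv) = {q1, q2, q4, q5, q6}
AG ((wait | send) -> recv): greatest fixpoint, start Z0 = {q1, q2, q4, q5, q6}, keep only states in Sat with every successor in Z. Z1 = {q2, q4, q5, q6}; Z2 = {q4, q5, q6}; fixed.
Sat(AG ((wait | send) -> recv)) = {q4, q5, q6}
q6 ∈ Sat(AG ((wait | send) -> recv)) = {q4, q5, q6}, so the formula holds at q6.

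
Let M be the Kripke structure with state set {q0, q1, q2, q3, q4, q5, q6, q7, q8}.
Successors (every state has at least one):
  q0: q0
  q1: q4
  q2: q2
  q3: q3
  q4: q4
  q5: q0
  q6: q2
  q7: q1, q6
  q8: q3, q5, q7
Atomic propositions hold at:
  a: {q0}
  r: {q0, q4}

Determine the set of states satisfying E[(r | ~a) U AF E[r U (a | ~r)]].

Sat(~a) = {q1, q2, q3, q4, q5, q6, q7, q8}
Sat(r | ~a) = {q0, q1, q2, q3, q4, q5, q6, q7, q8}
Sat(~r) = {q1, q2, q3, q5, q6, q7, q8}
Sat(a | ~r) = {q0, q1, q2, q3, q5, q6, q7, q8}
E[r U (a | ~r)]: least fixpoint, start Z0 = Sat((a | ~r)) = {q0, q1, q2, q3, q5, q6, q7, q8}, add states in Sat(r) with some successor in Z. Already a fixed point.
Sat(E[r U (a | ~r)]) = {q0, q1, q2, q3, q5, q6, q7, q8}
AF E[r U (a | ~r)]: least fixpoint, start Z0 = {q0, q1, q2, q3, q5, q6, q7, q8}, add states with every successor in Z. Already a fixed point.
Sat(AF E[r U (a | ~r)]) = {q0, q1, q2, q3, q5, q6, q7, q8}
E[(r | ~a) U AF E[r U (a | ~r)]]: least fixpoint, start Z0 = Sat(AF E[r U (a | ~r)]) = {q0, q1, q2, q3, q5, q6, q7, q8}, add states in Sat(r | ~a) with some successor in Z. Already a fixed point.
Sat(E[(r | ~a) U AF E[r U (a | ~r)]]) = {q0, q1, q2, q3, q5, q6, q7, q8}

{q0, q1, q2, q3, q5, q6, q7, q8}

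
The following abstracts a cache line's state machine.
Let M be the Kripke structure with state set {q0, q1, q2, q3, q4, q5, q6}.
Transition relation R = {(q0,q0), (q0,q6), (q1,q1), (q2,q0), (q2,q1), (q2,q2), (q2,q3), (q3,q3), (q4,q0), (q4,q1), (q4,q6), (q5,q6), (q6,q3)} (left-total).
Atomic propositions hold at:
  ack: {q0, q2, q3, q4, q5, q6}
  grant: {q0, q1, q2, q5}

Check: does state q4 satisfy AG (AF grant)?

AF grant: least fixpoint, start Z0 = {q0, q1, q2, q5}, add states with every successor in Z. Already a fixed point.
Sat(AF grant) = {q0, q1, q2, q5}
AG (AF grant): greatest fixpoint, start Z0 = {q0, q1, q2, q5}, keep only states in Sat with every successor in Z. Z1 = {q1}; fixed.
Sat(AG (AF grant)) = {q1}
q4 ∉ Sat(AG (AF grant)) = {q1}, so the formula does not hold at q4.

No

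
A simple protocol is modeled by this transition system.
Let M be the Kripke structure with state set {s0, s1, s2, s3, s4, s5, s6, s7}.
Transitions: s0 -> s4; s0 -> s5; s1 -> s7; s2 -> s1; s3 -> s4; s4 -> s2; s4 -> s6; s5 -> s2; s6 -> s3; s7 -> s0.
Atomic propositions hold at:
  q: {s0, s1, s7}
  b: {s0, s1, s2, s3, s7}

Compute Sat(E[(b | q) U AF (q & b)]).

{s0, s1, s2, s5, s7}

Sat(b | q) = {s0, s1, s2, s3, s7}
Sat(q & b) = {s0, s1, s7}
AF (q & b): least fixpoint, start Z0 = {s0, s1, s7}, add states with every successor in Z. Z1 = {s0, s1, s2, s7}; Z2 = {s0, s1, s2, s5, s7}; fixed.
Sat(AF (q & b)) = {s0, s1, s2, s5, s7}
E[(b | q) U AF (q & b)]: least fixpoint, start Z0 = Sat(AF (q & b)) = {s0, s1, s2, s5, s7}, add states in Sat(b | q) with some successor in Z. Already a fixed point.
Sat(E[(b | q) U AF (q & b)]) = {s0, s1, s2, s5, s7}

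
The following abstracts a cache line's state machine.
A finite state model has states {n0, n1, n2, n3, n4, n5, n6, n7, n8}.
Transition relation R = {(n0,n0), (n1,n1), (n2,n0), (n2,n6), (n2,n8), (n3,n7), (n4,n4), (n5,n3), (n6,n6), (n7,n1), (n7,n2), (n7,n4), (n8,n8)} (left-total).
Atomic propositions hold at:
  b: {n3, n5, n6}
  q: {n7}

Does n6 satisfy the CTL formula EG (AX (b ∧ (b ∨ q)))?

Yes

Sat(b ∨ q) = {n3, n5, n6, n7}
Sat(b ∧ (b ∨ q)) = {n3, n5, n6}
Sat(AX (b ∧ (b ∨ q))) = {s : every successor in {n3, n5, n6}} = {n5, n6}
EG (AX (b ∧ (b ∨ q))): greatest fixpoint, start Z0 = {n5, n6}, keep only states in Sat with some successor in Z. Z1 = {n6}; fixed.
Sat(EG (AX (b ∧ (b ∨ q)))) = {n6}
n6 ∈ Sat(EG (AX (b ∧ (b ∨ q)))) = {n6}, so the formula holds at n6.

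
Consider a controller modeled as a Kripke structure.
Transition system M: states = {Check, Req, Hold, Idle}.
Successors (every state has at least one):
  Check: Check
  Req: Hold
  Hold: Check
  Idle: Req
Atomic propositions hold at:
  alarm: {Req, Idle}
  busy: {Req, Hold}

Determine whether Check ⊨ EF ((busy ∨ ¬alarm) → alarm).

Sat(¬alarm) = {Check, Hold}
Sat(busy ∨ ¬alarm) = {Check, Req, Hold}
Sat((busy ∨ ¬alarm) → alarm) = {Req, Idle}
EF ((busy ∨ ¬alarm) → alarm): least fixpoint, start Z0 = {Req, Idle}, add states with some successor in Z. Already a fixed point.
Sat(EF ((busy ∨ ¬alarm) → alarm)) = {Req, Idle}
Check ∉ Sat(EF ((busy ∨ ¬alarm) → alarm)) = {Req, Idle}, so the formula does not hold at Check.

No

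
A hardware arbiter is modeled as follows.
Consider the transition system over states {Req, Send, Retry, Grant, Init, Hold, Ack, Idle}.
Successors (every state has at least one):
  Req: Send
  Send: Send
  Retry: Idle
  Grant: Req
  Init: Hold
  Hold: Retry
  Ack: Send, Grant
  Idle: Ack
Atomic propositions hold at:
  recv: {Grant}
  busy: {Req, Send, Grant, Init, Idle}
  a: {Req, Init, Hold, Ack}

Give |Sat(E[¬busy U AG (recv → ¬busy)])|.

3

Sat(¬busy) = {Retry, Hold, Ack}
Sat(recv → ¬busy) = {Req, Send, Retry, Init, Hold, Ack, Idle}
AG (recv → ¬busy): greatest fixpoint, start Z0 = {Req, Send, Retry, Init, Hold, Ack, Idle}, keep only states in Sat with every successor in Z. Z1 = {Req, Send, Retry, Init, Hold, Idle}; Z2 = {Req, Send, Retry, Init, Hold}; Z3 = {Req, Send, Init, Hold}; Z4 = {Req, Send, Init}; Z5 = {Req, Send}; fixed.
Sat(AG (recv → ¬busy)) = {Req, Send}
E[¬busy U AG (recv → ¬busy)]: least fixpoint, start Z0 = Sat(AG (recv → ¬busy)) = {Req, Send}, add states in Sat(¬busy) with some successor in Z. Z1 = {Req, Send, Ack}; fixed.
Sat(E[¬busy U AG (recv → ¬busy)]) = {Req, Send, Ack}
|Sat(E[¬busy U AG (recv → ¬busy)])| = |{Req, Send, Ack}| = 3.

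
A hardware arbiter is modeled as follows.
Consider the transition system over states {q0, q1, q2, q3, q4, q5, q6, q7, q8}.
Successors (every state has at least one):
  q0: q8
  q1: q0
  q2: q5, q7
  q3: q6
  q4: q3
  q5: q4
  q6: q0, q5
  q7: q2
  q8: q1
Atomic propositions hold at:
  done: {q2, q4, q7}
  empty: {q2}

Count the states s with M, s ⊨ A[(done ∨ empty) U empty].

Sat(done ∨ empty) = {q2, q4, q7}
A[(done ∨ empty) U empty]: least fixpoint, start Z0 = Sat(empty) = {q2}, add states in Sat(done ∨ empty) with every successor in Z. Z1 = {q2, q7}; fixed.
Sat(A[(done ∨ empty) U empty]) = {q2, q7}
|Sat(A[(done ∨ empty) U empty])| = |{q2, q7}| = 2.

2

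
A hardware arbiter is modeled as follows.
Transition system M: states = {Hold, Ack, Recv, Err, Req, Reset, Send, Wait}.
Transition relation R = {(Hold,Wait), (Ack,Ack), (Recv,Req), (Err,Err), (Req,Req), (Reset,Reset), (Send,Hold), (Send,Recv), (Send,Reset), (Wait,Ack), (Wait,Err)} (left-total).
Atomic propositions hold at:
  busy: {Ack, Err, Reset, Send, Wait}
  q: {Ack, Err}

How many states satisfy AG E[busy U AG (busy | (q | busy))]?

Sat(q | busy) = {Ack, Err, Reset, Send, Wait}
Sat(busy | (q | busy)) = {Ack, Err, Reset, Send, Wait}
AG (busy | (q | busy)): greatest fixpoint, start Z0 = {Ack, Err, Reset, Send, Wait}, keep only states in Sat with every successor in Z. Z1 = {Ack, Err, Reset, Wait}; fixed.
Sat(AG (busy | (q | busy))) = {Ack, Err, Reset, Wait}
E[busy U AG (busy | (q | busy))]: least fixpoint, start Z0 = Sat(AG (busy | (q | busy))) = {Ack, Err, Reset, Wait}, add states in Sat(busy) with some successor in Z. Z1 = {Ack, Err, Reset, Send, Wait}; fixed.
Sat(E[busy U AG (busy | (q | busy))]) = {Ack, Err, Reset, Send, Wait}
AG E[busy U AG (busy | (q | busy))]: greatest fixpoint, start Z0 = {Ack, Err, Reset, Send, Wait}, keep only states in Sat with every successor in Z. Z1 = {Ack, Err, Reset, Wait}; fixed.
Sat(AG E[busy U AG (busy | (q | busy))]) = {Ack, Err, Reset, Wait}
|Sat(AG E[busy U AG (busy | (q | busy))])| = |{Ack, Err, Reset, Wait}| = 4.

4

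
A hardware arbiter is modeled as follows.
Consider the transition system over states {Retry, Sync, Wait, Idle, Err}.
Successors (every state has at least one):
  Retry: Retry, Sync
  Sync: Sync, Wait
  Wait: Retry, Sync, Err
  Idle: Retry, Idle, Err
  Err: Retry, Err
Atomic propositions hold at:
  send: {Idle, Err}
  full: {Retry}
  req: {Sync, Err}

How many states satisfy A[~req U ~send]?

Sat(~req) = {Retry, Wait, Idle}
Sat(~send) = {Retry, Sync, Wait}
A[~req U ~send]: least fixpoint, start Z0 = Sat(~send) = {Retry, Sync, Wait}, add states in Sat(~req) with every successor in Z. Already a fixed point.
Sat(A[~req U ~send]) = {Retry, Sync, Wait}
|Sat(A[~req U ~send])| = |{Retry, Sync, Wait}| = 3.

3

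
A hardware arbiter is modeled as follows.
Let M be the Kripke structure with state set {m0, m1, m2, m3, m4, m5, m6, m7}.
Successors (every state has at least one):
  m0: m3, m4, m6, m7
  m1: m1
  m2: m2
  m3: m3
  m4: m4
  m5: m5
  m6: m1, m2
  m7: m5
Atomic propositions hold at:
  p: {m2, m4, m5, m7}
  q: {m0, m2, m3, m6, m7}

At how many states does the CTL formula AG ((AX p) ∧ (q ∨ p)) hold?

Sat(AX p) = {s : every successor in {m2, m4, m5, m7}} = {m2, m4, m5, m7}
Sat(q ∨ p) = {m0, m2, m3, m4, m5, m6, m7}
Sat((AX p) ∧ (q ∨ p)) = {m2, m4, m5, m7}
AG ((AX p) ∧ (q ∨ p)): greatest fixpoint, start Z0 = {m2, m4, m5, m7}, keep only states in Sat with every successor in Z. Already a fixed point.
Sat(AG ((AX p) ∧ (q ∨ p))) = {m2, m4, m5, m7}
|Sat(AG ((AX p) ∧ (q ∨ p)))| = |{m2, m4, m5, m7}| = 4.

4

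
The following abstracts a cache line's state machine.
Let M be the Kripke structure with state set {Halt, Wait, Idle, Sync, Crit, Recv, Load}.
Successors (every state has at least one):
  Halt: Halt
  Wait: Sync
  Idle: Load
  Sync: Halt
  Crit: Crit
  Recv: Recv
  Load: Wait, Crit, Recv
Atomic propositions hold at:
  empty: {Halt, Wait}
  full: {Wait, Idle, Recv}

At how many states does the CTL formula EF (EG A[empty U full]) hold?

A[empty U full]: least fixpoint, start Z0 = Sat(full) = {Wait, Idle, Recv}, add states in Sat(empty) with every successor in Z. Already a fixed point.
Sat(A[empty U full]) = {Wait, Idle, Recv}
EG A[empty U full]: greatest fixpoint, start Z0 = {Wait, Idle, Recv}, keep only states in Sat with some successor in Z. Z1 = {Recv}; fixed.
Sat(EG A[empty U full]) = {Recv}
EF (EG A[empty U full]): least fixpoint, start Z0 = {Recv}, add states with some successor in Z. Z1 = {Recv, Load}; Z2 = {Idle, Recv, Load}; fixed.
Sat(EF (EG A[empty U full])) = {Idle, Recv, Load}
|Sat(EF (EG A[empty U full]))| = |{Idle, Recv, Load}| = 3.

3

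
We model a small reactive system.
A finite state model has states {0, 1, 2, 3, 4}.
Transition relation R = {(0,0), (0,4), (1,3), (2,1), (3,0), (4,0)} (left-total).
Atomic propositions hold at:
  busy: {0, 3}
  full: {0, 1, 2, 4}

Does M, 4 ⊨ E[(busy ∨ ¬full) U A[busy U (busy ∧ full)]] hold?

No

Sat(¬full) = {3}
Sat(busy ∨ ¬full) = {0, 3}
Sat(busy ∧ full) = {0}
A[busy U (busy ∧ full)]: least fixpoint, start Z0 = Sat((busy ∧ full)) = {0}, add states in Sat(busy) with every successor in Z. Z1 = {0, 3}; fixed.
Sat(A[busy U (busy ∧ full)]) = {0, 3}
E[(busy ∨ ¬full) U A[busy U (busy ∧ full)]]: least fixpoint, start Z0 = Sat(A[busy U (busy ∧ full)]) = {0, 3}, add states in Sat(busy ∨ ¬full) with some successor in Z. Already a fixed point.
Sat(E[(busy ∨ ¬full) U A[busy U (busy ∧ full)]]) = {0, 3}
4 ∉ Sat(E[(busy ∨ ¬full) U A[busy U (busy ∧ full)]]) = {0, 3}, so the formula does not hold at 4.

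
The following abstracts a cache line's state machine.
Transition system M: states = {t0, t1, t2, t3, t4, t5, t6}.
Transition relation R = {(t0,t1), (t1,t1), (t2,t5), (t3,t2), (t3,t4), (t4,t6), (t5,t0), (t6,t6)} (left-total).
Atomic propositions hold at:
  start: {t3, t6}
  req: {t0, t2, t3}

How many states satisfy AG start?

AG start: greatest fixpoint, start Z0 = {t3, t6}, keep only states in Sat with every successor in Z. Z1 = {t6}; fixed.
Sat(AG start) = {t6}
|Sat(AG start)| = |{t6}| = 1.

1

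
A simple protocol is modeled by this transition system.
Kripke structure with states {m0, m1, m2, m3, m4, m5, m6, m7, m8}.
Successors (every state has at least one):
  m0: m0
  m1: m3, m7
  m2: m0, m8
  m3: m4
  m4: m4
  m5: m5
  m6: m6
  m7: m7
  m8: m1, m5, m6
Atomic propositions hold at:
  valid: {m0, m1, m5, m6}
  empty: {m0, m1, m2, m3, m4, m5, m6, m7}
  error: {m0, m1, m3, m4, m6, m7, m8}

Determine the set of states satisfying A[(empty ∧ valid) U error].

Sat(empty ∧ valid) = {m0, m1, m5, m6}
A[(empty ∧ valid) U error]: least fixpoint, start Z0 = Sat(error) = {m0, m1, m3, m4, m6, m7, m8}, add states in Sat(empty ∧ valid) with every successor in Z. Already a fixed point.
Sat(A[(empty ∧ valid) U error]) = {m0, m1, m3, m4, m6, m7, m8}

{m0, m1, m3, m4, m6, m7, m8}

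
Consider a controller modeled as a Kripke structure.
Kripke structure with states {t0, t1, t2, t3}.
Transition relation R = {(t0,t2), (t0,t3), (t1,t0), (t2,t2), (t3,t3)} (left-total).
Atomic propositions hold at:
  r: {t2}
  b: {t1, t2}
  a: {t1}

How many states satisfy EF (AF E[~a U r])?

Sat(~a) = {t0, t2, t3}
E[~a U r]: least fixpoint, start Z0 = Sat(r) = {t2}, add states in Sat(~a) with some successor in Z. Z1 = {t0, t2}; fixed.
Sat(E[~a U r]) = {t0, t2}
AF E[~a U r]: least fixpoint, start Z0 = {t0, t2}, add states with every successor in Z. Z1 = {t0, t1, t2}; fixed.
Sat(AF E[~a U r]) = {t0, t1, t2}
EF (AF E[~a U r]): least fixpoint, start Z0 = {t0, t1, t2}, add states with some successor in Z. Already a fixed point.
Sat(EF (AF E[~a U r])) = {t0, t1, t2}
|Sat(EF (AF E[~a U r]))| = |{t0, t1, t2}| = 3.

3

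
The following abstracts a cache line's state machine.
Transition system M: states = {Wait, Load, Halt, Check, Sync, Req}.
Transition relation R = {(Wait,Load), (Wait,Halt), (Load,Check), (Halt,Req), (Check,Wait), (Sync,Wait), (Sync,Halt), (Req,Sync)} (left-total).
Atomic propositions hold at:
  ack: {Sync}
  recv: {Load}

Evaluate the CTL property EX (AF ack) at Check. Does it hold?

No

AF ack: least fixpoint, start Z0 = {Sync}, add states with every successor in Z. Z1 = {Sync, Req}; Z2 = {Halt, Sync, Req}; fixed.
Sat(AF ack) = {Halt, Sync, Req}
Sat(EX (AF ack)) = {s : some successor in {Halt, Sync, Req}} = {Wait, Halt, Sync, Req}
Check ∉ Sat(EX (AF ack)) = {Wait, Halt, Sync, Req}, so the formula does not hold at Check.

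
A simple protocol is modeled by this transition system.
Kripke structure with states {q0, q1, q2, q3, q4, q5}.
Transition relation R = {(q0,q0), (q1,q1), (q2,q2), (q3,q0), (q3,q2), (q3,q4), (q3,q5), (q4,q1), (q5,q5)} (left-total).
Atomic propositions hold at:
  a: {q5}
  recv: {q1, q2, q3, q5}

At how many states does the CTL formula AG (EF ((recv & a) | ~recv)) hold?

2

Sat(recv & a) = {q5}
Sat(~recv) = {q0, q4}
Sat((recv & a) | ~recv) = {q0, q4, q5}
EF ((recv & a) | ~recv): least fixpoint, start Z0 = {q0, q4, q5}, add states with some successor in Z. Z1 = {q0, q3, q4, q5}; fixed.
Sat(EF ((recv & a) | ~recv)) = {q0, q3, q4, q5}
AG (EF ((recv & a) | ~recv)): greatest fixpoint, start Z0 = {q0, q3, q4, q5}, keep only states in Sat with every successor in Z. Z1 = {q0, q5}; fixed.
Sat(AG (EF ((recv & a) | ~recv))) = {q0, q5}
|Sat(AG (EF ((recv & a) | ~recv)))| = |{q0, q5}| = 2.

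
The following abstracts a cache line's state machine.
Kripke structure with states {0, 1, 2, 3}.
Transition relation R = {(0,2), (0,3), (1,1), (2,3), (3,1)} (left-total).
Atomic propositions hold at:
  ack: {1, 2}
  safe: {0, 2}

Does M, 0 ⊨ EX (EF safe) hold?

EF safe: least fixpoint, start Z0 = {0, 2}, add states with some successor in Z. Already a fixed point.
Sat(EF safe) = {0, 2}
Sat(EX (EF safe)) = {s : some successor in {0, 2}} = {0}
0 ∈ Sat(EX (EF safe)) = {0}, so the formula holds at 0.

Yes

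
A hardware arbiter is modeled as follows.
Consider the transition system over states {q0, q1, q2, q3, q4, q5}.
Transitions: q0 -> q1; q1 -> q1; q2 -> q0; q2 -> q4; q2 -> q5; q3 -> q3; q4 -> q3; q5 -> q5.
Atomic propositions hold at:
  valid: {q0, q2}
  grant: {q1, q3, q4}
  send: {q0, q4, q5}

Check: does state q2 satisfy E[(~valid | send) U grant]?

Sat(~valid) = {q1, q3, q4, q5}
Sat(~valid | send) = {q0, q1, q3, q4, q5}
E[(~valid | send) U grant]: least fixpoint, start Z0 = Sat(grant) = {q1, q3, q4}, add states in Sat(~valid | send) with some successor in Z. Z1 = {q0, q1, q3, q4}; fixed.
Sat(E[(~valid | send) U grant]) = {q0, q1, q3, q4}
q2 ∉ Sat(E[(~valid | send) U grant]) = {q0, q1, q3, q4}, so the formula does not hold at q2.

No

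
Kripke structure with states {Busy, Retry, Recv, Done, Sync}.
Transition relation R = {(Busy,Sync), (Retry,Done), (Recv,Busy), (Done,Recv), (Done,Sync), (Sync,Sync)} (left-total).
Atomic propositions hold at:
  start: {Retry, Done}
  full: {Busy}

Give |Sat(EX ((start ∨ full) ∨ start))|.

Sat(start ∨ full) = {Busy, Retry, Done}
Sat((start ∨ full) ∨ start) = {Busy, Retry, Done}
Sat(EX ((start ∨ full) ∨ start)) = {s : some successor in {Busy, Retry, Done}} = {Retry, Recv}
|Sat(EX ((start ∨ full) ∨ start))| = |{Retry, Recv}| = 2.

2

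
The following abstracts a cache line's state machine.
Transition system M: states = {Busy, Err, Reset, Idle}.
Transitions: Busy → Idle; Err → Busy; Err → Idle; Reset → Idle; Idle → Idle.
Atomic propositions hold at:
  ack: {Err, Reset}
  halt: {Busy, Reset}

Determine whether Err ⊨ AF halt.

No

AF halt: least fixpoint, start Z0 = {Busy, Reset}, add states with every successor in Z. Already a fixed point.
Sat(AF halt) = {Busy, Reset}
Err ∉ Sat(AF halt) = {Busy, Reset}, so the formula does not hold at Err.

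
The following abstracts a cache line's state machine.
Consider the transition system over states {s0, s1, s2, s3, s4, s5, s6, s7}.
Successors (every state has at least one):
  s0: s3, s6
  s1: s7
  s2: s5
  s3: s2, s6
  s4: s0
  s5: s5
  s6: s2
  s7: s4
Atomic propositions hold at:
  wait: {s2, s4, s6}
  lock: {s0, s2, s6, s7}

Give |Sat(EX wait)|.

Sat(EX wait) = {s : some successor in {s2, s4, s6}} = {s0, s3, s6, s7}
|Sat(EX wait)| = |{s0, s3, s6, s7}| = 4.

4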